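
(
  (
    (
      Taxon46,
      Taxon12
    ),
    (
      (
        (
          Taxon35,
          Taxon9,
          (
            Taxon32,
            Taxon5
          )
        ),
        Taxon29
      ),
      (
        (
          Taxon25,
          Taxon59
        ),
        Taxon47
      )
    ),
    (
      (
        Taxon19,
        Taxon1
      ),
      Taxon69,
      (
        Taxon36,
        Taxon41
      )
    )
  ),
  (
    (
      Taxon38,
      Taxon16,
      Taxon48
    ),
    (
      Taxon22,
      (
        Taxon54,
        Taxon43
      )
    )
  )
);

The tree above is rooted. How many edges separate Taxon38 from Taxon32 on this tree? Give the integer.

The MRCA of Taxon38 and Taxon32 is the root of the tree.
From Taxon38 up to that node: 3 branches. From Taxon32 up to the same node: 6 branches. Total: 3 + 6 = 9.

9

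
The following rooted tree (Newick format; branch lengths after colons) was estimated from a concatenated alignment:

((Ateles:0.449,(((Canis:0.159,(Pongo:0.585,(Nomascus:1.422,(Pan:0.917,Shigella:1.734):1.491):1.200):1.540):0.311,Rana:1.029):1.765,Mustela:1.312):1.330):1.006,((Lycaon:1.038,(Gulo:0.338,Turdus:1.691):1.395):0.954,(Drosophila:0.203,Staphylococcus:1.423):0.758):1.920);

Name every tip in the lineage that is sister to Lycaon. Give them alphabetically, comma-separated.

Gulo, Turdus

Lycaon attaches to the tree at the node subtending (Lycaon,(Gulo,Turdus)).
The other lineage descending from that same node — the sister group — is (Gulo,Turdus); its 2 tips in alphabetical order are the answer.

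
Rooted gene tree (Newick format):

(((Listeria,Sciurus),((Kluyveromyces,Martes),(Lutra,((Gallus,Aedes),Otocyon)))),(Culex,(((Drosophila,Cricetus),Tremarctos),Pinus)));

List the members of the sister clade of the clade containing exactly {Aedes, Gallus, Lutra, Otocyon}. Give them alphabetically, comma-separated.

The clade containing exactly {Aedes, Gallus, Lutra, Otocyon} attaches to the tree at the node subtending ((Kluyveromyces,Martes),(Lutra,((Gallus,Aedes),Otocyon))).
The other lineage descending from that same node — the sister group — is (Kluyveromyces,Martes); its 2 tips in alphabetical order are the answer.

Kluyveromyces, Martes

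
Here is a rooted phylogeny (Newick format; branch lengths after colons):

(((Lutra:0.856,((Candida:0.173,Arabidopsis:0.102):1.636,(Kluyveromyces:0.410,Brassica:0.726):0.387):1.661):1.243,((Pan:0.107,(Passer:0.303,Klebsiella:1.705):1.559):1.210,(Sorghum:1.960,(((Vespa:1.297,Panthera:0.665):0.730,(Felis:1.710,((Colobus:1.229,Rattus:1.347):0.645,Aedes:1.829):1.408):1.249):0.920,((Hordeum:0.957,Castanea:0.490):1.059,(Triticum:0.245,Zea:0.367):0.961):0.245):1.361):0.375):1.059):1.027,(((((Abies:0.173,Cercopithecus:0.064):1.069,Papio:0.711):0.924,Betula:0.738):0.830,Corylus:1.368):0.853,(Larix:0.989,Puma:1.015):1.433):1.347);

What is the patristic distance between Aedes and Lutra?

10.300

The path runs Aedes → … → MRCA → … → Lutra; the MRCA is the node subtending ((Lutra,((Candida,Arabidopsis),(Kluyveromyces,Brassica))),((Pan,(Passer,Klebsiella)),(Sorghum,(((Vespa,Panthera),(Felis,((Colobus,Rattus),Aedes))),((Hordeum,Castanea),(Triticum,Zea)))))).
Branch lengths along that path: 1.829 + 1.408 + 1.249 + 0.920 + 1.361 + 0.375 + 1.059 + 1.243 + 0.856 = 10.300.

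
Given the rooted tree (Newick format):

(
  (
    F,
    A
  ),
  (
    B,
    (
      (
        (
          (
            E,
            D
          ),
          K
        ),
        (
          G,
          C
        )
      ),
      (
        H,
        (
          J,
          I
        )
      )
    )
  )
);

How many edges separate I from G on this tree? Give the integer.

The MRCA of I and G is the node subtending ((((E,D),K),(G,C)),(H,(J,I))).
From I up to that node: 3 branches. From G up to the same node: 3 branches. Total: 3 + 3 = 6.

6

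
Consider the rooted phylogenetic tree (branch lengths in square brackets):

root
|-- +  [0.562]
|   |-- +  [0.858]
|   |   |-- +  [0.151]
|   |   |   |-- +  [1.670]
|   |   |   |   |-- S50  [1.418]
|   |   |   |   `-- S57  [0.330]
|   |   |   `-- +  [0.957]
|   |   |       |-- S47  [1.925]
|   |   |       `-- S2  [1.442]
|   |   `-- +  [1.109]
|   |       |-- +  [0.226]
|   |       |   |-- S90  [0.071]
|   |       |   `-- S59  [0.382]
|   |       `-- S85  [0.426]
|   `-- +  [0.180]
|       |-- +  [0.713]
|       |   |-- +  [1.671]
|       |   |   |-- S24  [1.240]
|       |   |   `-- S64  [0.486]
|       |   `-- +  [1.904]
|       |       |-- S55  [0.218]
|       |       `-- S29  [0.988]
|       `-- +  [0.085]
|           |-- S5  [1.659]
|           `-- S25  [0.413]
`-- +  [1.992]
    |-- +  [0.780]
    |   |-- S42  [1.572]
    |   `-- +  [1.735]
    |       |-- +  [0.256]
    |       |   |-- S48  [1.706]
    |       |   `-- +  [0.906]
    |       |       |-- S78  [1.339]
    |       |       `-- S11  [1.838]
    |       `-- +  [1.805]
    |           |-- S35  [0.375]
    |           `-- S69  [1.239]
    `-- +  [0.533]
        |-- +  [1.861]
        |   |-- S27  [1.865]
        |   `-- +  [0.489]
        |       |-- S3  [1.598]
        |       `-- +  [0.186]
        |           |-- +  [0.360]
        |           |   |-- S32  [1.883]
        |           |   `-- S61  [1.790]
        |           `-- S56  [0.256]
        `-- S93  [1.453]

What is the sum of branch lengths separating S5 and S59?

4.499

The path runs S5 → … → MRCA → … → S59; the MRCA is the node subtending ((((S50,S57),(S47,S2)),((S90,S59),S85)),(((S24,S64),(S55,S29)),(S5,S25))).
Branch lengths along that path: 1.659 + 0.085 + 0.180 + 0.858 + 1.109 + 0.226 + 0.382 = 4.499.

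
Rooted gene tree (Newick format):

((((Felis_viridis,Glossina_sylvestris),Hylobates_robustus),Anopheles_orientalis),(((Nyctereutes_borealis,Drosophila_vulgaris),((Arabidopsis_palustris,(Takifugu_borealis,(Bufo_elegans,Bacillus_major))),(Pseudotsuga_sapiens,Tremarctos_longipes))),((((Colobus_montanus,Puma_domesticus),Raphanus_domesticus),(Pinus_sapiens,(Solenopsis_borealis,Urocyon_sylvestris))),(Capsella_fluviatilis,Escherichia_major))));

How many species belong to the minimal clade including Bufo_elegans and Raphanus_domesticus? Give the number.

16

The MRCA of Bufo_elegans and Raphanus_domesticus is the node subtending (((Nyctereutes_borealis,Drosophila_vulgaris),((Arabidopsis_palustris,(Takifugu_borealis,(Bufo_elegans,Bacillus_major))),(Pseudotsuga_sapiens,Tremarctos_longipes))),((((Colobus_montanus,Puma_domesticus),Raphanus_domesticus),(Pinus_sapiens,(Solenopsis_borealis,Urocyon_sylvestris))),(Capsella_fluviatilis,Escherichia_major))).
That clade contains 16 terminal taxa: Arabidopsis_palustris, Bacillus_major, Bufo_elegans, Capsella_fluviatilis, Colobus_montanus, Drosophila_vulgaris, Escherichia_major, Nyctereutes_borealis, Pinus_sapiens, Pseudotsuga_sapiens, Puma_domesticus, Raphanus_domesticus, Solenopsis_borealis, Takifugu_borealis, Tremarctos_longipes, Urocyon_sylvestris.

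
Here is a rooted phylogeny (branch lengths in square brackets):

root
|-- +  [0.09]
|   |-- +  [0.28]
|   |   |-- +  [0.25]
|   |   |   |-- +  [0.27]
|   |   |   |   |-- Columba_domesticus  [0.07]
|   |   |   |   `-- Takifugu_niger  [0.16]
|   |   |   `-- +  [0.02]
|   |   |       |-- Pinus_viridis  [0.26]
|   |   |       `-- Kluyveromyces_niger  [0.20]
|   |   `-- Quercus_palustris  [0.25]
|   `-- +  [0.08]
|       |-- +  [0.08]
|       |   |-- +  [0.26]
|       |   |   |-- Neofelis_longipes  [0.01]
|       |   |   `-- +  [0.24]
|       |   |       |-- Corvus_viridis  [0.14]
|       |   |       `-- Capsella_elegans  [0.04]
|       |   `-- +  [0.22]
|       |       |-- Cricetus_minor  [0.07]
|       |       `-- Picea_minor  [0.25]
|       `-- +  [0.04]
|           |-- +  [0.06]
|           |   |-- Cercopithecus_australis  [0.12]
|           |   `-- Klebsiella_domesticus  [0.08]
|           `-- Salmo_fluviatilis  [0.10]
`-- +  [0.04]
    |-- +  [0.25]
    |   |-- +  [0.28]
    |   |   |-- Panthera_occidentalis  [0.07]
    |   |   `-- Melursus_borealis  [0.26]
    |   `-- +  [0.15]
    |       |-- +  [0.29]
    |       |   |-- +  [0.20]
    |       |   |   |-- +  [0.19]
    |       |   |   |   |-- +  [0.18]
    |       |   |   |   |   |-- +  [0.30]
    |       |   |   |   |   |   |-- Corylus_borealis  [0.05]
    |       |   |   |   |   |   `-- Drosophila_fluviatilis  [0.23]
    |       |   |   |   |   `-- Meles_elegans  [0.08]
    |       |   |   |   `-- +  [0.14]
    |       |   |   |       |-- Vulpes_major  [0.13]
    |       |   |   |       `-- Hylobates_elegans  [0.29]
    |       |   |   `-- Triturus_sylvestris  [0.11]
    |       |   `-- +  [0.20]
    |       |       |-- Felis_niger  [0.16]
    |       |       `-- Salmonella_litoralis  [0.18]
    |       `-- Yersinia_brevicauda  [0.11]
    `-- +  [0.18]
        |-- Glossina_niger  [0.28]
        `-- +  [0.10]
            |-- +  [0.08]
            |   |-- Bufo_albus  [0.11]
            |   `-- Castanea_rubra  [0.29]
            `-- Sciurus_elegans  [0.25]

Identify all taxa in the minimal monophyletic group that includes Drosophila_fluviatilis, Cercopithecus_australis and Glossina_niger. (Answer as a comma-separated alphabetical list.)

Bufo_albus, Capsella_elegans, Castanea_rubra, Cercopithecus_australis, Columba_domesticus, Corvus_viridis, Corylus_borealis, Cricetus_minor, Drosophila_fluviatilis, Felis_niger, Glossina_niger, Hylobates_elegans, Klebsiella_domesticus, Kluyveromyces_niger, Meles_elegans, Melursus_borealis, Neofelis_longipes, Panthera_occidentalis, Picea_minor, Pinus_viridis, Quercus_palustris, Salmo_fluviatilis, Salmonella_litoralis, Sciurus_elegans, Takifugu_niger, Triturus_sylvestris, Vulpes_major, Yersinia_brevicauda

Tracing Drosophila_fluviatilis: it sits inside (Corylus_borealis,Drosophila_fluviatilis).
Tracing Cercopithecus_australis: it sits inside (Cercopithecus_australis,Klebsiella_domesticus).
Tracing Glossina_niger: it sits inside (Glossina_niger,((Bufo_albus,Castanea_rubra),Sciurus_elegans)).
The smallest clade enclosing all 3 is the whole tree (their MRCA is the root), so the answer is all 28 tips in alphabetical order.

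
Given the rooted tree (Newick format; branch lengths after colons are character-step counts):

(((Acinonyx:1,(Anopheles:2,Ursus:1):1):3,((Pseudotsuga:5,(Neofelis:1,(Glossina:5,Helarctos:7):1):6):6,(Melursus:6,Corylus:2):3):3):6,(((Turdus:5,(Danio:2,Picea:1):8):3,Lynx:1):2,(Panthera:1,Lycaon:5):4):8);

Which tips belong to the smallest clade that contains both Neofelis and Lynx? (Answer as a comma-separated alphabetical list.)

Tracing Neofelis: it sits inside (Neofelis,(Glossina,Helarctos)).
Tracing Lynx: it sits inside ((Turdus,(Danio,Picea)),Lynx).
The smallest clade enclosing both is the whole tree (their MRCA is the root), so the answer is all 15 tips in alphabetical order.

Acinonyx, Anopheles, Corylus, Danio, Glossina, Helarctos, Lycaon, Lynx, Melursus, Neofelis, Panthera, Picea, Pseudotsuga, Turdus, Ursus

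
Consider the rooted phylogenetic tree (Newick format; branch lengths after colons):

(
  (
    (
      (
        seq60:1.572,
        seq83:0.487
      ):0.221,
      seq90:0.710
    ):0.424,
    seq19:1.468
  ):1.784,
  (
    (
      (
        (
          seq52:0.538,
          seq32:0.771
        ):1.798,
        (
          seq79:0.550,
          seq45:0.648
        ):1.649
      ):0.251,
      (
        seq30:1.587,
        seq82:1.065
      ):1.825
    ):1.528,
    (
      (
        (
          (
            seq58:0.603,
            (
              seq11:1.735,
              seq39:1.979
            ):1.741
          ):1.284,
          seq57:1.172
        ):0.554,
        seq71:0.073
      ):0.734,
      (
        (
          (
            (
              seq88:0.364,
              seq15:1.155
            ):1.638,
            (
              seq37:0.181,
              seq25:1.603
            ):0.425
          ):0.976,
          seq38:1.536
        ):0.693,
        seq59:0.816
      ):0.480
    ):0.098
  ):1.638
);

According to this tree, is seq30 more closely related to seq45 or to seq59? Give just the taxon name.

seq45

The MRCA of seq30 and seq45 subtends (((seq52,seq32),(seq79,seq45)),(seq30,seq82)) (6 taxa).
The MRCA of seq30 and seq59 subtends ((((seq52,seq32),(seq79,seq45)),(seq30,seq82)),((((seq58,(seq11,seq39)),seq57),seq71),((((seq88,seq15),(seq37,seq25)),seq38),seq59))) (17 taxa).
The first is nested inside the second, so seq30 shares a more recent common ancestor with seq45.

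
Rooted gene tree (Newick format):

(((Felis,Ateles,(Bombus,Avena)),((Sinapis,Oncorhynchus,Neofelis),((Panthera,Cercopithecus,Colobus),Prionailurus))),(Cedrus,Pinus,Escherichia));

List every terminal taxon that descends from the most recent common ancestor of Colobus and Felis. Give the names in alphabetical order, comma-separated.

Tracing Colobus: it sits inside (Panthera,Cercopithecus,Colobus).
Tracing Felis: it sits inside (Felis,Ateles,(Bombus,Avena)).
The smallest clade enclosing both is ((Felis,Ateles,(Bombus,Avena)),((Sinapis,Oncorhynchus,Neofelis),((Panthera,Cercopithecus,Colobus),Prionailurus))); the answer is its 11 terminal taxa in alphabetical order.

Ateles, Avena, Bombus, Cercopithecus, Colobus, Felis, Neofelis, Oncorhynchus, Panthera, Prionailurus, Sinapis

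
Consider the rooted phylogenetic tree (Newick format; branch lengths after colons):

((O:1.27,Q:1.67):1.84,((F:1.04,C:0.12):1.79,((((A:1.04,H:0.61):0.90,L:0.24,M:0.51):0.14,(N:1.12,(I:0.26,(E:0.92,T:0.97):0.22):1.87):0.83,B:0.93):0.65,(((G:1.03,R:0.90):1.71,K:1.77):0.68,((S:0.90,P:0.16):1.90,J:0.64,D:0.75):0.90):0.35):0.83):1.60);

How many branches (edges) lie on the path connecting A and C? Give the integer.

The MRCA of A and C is the node subtending ((F,C),((((A,H),L,M),(N,(I,(E,T))),B),(((G,R),K),((S,P),J,D)))).
From A up to that node: 5 branches. From C up to the same node: 2 branches. Total: 5 + 2 = 7.

7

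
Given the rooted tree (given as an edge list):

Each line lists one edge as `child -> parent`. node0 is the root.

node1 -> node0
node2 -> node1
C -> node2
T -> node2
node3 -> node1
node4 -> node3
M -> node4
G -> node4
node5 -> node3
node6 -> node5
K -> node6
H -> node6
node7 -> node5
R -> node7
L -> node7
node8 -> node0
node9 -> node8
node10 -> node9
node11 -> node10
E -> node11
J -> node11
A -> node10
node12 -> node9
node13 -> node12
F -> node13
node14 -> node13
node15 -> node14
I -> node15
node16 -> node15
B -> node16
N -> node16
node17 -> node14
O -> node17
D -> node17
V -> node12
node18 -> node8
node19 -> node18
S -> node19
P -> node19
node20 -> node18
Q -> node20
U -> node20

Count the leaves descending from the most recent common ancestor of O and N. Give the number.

The MRCA of O and N is the node subtending ((I,(B,N)),(O,D)).
That clade contains 5 terminal taxa: B, D, I, N, O.

5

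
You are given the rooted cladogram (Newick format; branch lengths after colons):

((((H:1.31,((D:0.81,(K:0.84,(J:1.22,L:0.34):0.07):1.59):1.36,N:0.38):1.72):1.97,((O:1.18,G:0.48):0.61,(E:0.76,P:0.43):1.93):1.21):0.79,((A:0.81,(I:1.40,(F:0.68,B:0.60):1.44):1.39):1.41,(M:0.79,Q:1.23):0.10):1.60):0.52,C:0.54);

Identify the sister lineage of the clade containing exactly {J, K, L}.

D

The clade containing exactly {J, K, L} attaches to the tree at the node subtending (D,(K,(J,L))).
The other lineage descending from that same node — the sister group — is the single tip D.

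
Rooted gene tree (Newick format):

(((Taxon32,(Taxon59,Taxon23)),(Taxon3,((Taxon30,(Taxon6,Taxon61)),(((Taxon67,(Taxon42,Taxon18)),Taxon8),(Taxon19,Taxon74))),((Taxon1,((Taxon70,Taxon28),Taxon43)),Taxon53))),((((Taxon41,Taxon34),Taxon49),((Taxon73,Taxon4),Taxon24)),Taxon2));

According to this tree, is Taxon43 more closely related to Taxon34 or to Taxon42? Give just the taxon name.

Taxon42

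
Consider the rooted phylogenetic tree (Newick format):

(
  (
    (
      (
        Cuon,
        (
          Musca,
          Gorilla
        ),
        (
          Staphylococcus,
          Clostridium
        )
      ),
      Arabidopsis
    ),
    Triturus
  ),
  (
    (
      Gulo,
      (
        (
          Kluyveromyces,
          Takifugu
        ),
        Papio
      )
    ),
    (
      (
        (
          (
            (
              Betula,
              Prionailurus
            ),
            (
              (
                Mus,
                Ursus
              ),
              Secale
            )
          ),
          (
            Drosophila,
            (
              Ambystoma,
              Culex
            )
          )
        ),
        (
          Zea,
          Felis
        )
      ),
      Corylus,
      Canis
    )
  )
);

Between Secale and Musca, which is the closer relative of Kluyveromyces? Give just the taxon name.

Secale

The MRCA of Kluyveromyces and Secale subtends ((Gulo,((Kluyveromyces,Takifugu),Papio)),(((((Betula,Prionailurus),((Mus,Ursus),Secale)),(Drosophila,(Ambystoma,Culex))),(Zea,Felis)),Corylus,Canis)) (16 taxa).
The MRCA of Kluyveromyces and Musca is the root, subtending the entire tree (23 taxa).
The first is nested inside the second, so Kluyveromyces shares a more recent common ancestor with Secale.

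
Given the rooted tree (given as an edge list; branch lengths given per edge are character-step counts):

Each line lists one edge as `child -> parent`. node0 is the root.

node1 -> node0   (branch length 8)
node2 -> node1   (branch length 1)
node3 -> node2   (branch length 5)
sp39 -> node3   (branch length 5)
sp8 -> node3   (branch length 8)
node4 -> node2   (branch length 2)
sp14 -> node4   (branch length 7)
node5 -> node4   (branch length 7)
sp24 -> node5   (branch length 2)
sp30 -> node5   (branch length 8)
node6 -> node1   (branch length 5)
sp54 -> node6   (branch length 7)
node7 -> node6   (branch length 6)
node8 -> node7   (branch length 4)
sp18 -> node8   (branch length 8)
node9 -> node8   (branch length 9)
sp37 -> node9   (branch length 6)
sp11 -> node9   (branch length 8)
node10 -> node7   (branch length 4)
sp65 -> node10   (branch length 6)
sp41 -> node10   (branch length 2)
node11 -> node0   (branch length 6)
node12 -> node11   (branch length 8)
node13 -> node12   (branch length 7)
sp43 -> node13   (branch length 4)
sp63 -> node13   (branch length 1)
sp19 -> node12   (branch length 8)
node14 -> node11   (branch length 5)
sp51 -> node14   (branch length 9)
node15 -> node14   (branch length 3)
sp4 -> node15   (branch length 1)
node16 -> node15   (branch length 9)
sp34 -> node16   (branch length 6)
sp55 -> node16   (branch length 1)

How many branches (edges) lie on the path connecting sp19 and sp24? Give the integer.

8

The MRCA of sp19 and sp24 is the root of the tree.
From sp19 up to that node: 3 branches. From sp24 up to the same node: 5 branches. Total: 3 + 5 = 8.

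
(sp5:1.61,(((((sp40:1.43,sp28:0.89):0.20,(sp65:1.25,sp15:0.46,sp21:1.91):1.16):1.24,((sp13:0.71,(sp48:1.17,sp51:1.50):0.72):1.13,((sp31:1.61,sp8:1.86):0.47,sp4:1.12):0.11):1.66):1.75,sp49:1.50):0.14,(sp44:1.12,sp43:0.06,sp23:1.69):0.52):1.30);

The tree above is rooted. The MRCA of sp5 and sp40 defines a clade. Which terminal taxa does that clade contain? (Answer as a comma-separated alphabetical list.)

sp13, sp15, sp21, sp23, sp28, sp31, sp4, sp40, sp43, sp44, sp48, sp49, sp5, sp51, sp65, sp8

Tracing sp5: it attaches directly to the root.
Tracing sp40: it sits inside (sp40,sp28).
The smallest clade enclosing both is the whole tree (their MRCA is the root), so the answer is all 16 tips in alphabetical order.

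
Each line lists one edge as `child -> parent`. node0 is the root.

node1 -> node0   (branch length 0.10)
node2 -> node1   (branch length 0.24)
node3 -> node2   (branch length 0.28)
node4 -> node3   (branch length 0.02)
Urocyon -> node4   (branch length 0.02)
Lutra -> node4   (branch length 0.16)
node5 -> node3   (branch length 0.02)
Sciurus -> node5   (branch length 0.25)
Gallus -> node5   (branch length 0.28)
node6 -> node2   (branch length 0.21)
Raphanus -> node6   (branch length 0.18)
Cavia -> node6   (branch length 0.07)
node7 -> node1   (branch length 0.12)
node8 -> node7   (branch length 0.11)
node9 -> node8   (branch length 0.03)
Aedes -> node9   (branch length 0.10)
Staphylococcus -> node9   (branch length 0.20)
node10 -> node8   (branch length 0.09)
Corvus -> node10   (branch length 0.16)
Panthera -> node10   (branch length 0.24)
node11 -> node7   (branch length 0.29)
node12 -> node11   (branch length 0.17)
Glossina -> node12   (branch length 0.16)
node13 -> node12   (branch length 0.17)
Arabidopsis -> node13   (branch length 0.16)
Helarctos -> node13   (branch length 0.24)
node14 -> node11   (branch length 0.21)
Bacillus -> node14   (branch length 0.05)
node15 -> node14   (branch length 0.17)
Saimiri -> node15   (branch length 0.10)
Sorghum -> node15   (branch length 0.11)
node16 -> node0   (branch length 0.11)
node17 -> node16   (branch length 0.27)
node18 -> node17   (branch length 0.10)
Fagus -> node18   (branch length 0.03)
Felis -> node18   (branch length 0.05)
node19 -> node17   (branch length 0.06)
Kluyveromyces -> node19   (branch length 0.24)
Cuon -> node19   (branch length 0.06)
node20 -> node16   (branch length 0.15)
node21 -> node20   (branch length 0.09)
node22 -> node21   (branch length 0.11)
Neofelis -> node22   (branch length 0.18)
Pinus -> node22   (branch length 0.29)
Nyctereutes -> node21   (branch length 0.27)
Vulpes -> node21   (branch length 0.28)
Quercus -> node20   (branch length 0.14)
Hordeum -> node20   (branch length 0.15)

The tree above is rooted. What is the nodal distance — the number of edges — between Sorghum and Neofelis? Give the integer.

The MRCA of Sorghum and Neofelis is the root of the tree.
From Sorghum up to that node: 6 branches. From Neofelis up to the same node: 5 branches. Total: 6 + 5 = 11.

11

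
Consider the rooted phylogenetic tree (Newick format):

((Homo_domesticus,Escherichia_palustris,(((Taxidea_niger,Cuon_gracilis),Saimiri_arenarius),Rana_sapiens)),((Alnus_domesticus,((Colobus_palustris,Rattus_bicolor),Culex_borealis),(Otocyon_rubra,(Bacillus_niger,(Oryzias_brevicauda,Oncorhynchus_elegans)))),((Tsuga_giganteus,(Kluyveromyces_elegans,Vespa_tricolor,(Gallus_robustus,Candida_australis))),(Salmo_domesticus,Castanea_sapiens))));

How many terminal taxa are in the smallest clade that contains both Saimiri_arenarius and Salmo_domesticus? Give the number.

The MRCA of Saimiri_arenarius and Salmo_domesticus is the root, so the clade is the entire tree.
That clade contains 21 terminal taxa: Alnus_domesticus, Bacillus_niger, Candida_australis, Castanea_sapiens, Colobus_palustris, Culex_borealis, Cuon_gracilis, Escherichia_palustris, Gallus_robustus, Homo_domesticus, Kluyveromyces_elegans, Oncorhynchus_elegans, Oryzias_brevicauda, Otocyon_rubra, Rana_sapiens, Rattus_bicolor, Saimiri_arenarius, Salmo_domesticus, Taxidea_niger, Tsuga_giganteus, Vespa_tricolor.

21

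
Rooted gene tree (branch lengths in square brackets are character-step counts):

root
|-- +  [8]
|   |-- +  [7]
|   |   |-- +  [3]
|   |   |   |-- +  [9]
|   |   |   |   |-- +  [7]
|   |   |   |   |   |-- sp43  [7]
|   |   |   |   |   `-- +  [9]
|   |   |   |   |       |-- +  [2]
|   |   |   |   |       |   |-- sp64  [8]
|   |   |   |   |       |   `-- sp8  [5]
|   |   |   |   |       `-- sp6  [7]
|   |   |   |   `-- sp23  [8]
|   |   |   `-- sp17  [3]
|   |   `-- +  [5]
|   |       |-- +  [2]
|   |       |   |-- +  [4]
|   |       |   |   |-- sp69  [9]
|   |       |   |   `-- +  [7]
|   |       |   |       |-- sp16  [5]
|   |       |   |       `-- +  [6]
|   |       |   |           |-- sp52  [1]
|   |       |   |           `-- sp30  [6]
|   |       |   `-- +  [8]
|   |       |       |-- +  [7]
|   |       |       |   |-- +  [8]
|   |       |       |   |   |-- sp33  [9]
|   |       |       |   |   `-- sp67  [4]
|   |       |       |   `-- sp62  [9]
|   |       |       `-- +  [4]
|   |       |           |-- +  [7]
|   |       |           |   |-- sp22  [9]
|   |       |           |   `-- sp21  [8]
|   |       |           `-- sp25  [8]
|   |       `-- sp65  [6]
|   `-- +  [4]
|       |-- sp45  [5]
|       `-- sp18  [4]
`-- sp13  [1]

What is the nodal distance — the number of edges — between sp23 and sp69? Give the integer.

The MRCA of sp23 and sp69 is the node subtending ((((sp43,((sp64,sp8),sp6)),sp23),sp17),(((sp69,(sp16,(sp52,sp30))),(((sp33,sp67),sp62),((sp22,sp21),sp25))),sp65)).
From sp23 up to that node: 3 branches. From sp69 up to the same node: 4 branches. Total: 3 + 4 = 7.

7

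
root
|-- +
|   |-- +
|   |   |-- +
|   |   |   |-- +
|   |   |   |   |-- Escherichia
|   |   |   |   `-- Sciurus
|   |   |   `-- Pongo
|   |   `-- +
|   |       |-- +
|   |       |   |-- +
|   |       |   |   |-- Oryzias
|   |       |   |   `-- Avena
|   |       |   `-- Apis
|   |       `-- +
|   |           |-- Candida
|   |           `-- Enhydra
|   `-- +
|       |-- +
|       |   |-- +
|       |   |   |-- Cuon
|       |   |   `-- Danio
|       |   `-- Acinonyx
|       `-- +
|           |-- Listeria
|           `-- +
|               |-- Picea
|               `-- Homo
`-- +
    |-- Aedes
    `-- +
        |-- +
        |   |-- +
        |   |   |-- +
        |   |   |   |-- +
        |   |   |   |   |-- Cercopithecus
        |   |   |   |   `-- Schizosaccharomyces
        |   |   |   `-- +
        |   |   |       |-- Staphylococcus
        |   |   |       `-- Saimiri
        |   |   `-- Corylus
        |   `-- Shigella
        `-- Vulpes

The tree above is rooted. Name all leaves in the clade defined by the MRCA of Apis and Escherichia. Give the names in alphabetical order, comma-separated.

Apis, Avena, Candida, Enhydra, Escherichia, Oryzias, Pongo, Sciurus

Tracing Apis: it sits inside ((Oryzias,Avena),Apis).
Tracing Escherichia: it sits inside (Escherichia,Sciurus).
The smallest clade enclosing both is (((Escherichia,Sciurus),Pongo),(((Oryzias,Avena),Apis),(Candida,Enhydra))); the answer is its 8 terminal taxa in alphabetical order.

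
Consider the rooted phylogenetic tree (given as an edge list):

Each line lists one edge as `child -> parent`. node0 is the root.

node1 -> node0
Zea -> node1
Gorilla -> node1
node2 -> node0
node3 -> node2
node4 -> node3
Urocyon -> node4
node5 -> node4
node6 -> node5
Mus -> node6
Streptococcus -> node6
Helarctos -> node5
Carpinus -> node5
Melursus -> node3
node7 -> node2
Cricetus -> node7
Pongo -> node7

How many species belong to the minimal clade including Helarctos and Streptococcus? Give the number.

4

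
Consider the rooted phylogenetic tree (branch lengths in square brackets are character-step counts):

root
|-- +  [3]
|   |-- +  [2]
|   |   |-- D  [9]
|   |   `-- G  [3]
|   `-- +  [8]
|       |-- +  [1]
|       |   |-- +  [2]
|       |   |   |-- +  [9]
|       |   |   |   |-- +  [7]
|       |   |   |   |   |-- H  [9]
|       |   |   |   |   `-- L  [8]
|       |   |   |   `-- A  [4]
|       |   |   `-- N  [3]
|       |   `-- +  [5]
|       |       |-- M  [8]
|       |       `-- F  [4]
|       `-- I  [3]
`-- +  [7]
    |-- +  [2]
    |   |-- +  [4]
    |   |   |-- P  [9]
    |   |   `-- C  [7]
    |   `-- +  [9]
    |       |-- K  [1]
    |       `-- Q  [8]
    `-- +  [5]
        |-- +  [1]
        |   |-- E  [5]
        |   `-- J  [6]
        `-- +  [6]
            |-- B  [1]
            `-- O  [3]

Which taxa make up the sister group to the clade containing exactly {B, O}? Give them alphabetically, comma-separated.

The clade containing exactly {B, O} attaches to the tree at the node subtending ((E,J),(B,O)).
The other lineage descending from that same node — the sister group — is (E,J); its 2 tips in alphabetical order are the answer.

E, J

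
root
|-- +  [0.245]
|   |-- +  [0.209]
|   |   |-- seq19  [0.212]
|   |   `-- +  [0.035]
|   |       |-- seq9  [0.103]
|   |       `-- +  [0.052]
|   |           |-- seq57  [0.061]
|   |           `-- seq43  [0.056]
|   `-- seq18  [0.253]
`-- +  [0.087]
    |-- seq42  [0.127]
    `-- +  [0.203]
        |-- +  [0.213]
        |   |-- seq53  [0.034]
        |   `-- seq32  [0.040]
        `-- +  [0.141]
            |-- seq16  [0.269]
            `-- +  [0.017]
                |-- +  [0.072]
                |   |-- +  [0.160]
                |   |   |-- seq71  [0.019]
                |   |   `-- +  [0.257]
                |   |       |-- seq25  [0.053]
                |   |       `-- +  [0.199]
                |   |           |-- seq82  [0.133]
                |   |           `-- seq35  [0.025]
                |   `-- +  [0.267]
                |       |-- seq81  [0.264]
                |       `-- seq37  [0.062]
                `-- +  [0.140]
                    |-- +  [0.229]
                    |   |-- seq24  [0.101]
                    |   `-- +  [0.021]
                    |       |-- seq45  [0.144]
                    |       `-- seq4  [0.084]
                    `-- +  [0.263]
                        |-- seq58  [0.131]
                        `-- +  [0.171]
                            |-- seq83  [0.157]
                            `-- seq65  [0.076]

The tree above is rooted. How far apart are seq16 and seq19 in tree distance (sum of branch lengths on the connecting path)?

1.366

The path runs seq16 → … → MRCA → … → seq19; the MRCA is the root of the tree.
Branch lengths along that path: 0.269 + 0.141 + 0.203 + 0.087 + 0.245 + 0.209 + 0.212 = 1.366.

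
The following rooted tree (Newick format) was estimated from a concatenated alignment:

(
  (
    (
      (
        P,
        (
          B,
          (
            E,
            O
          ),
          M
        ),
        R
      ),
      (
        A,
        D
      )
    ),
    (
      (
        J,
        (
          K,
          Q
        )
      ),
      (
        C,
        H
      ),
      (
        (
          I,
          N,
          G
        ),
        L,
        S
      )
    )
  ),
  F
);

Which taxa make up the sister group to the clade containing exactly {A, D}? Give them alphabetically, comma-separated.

B, E, M, O, P, R

The clade containing exactly {A, D} attaches to the tree at the node subtending ((P,(B,(E,O),M),R),(A,D)).
The other lineage descending from that same node — the sister group — is (P,(B,(E,O),M),R); its 6 tips in alphabetical order are the answer.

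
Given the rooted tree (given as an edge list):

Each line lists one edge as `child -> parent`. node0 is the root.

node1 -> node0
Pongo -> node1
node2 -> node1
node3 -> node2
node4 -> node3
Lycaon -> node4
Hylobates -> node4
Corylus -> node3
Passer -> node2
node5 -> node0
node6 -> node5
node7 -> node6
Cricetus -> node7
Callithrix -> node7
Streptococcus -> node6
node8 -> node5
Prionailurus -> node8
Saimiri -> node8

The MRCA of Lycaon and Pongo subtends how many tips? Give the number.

The MRCA of Lycaon and Pongo is the node subtending (Pongo,(((Lycaon,Hylobates),Corylus),Passer)).
That clade contains 5 terminal taxa: Corylus, Hylobates, Lycaon, Passer, Pongo.

5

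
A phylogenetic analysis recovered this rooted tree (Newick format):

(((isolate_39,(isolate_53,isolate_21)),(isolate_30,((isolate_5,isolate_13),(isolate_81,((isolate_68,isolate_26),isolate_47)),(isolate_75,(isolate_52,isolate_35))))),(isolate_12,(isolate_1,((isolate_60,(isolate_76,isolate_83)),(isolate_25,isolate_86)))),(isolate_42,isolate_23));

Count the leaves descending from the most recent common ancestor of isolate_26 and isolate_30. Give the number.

10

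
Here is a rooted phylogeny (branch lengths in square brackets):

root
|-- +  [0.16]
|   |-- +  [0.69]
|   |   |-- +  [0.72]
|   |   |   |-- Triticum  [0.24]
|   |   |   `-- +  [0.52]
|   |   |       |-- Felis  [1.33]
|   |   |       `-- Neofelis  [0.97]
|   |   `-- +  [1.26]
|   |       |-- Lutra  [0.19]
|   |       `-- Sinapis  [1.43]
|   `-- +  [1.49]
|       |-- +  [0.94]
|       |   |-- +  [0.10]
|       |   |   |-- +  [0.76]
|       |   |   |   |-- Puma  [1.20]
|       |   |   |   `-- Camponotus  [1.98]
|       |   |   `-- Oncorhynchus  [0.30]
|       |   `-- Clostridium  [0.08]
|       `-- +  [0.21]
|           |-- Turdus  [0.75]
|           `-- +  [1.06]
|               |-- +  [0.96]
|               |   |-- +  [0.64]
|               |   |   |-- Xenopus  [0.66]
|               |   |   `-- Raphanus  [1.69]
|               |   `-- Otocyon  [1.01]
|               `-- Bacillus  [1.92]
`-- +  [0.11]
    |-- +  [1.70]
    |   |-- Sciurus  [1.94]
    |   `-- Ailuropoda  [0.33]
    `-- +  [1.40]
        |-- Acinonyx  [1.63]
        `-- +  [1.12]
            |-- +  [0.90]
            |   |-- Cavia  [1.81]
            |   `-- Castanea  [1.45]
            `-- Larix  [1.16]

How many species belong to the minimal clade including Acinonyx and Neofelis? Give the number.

The MRCA of Acinonyx and Neofelis is the root, so the clade is the entire tree.
That clade contains 20 terminal taxa: Acinonyx, Ailuropoda, Bacillus, Camponotus, Castanea, Cavia, Clostridium, Felis, Larix, Lutra, Neofelis, Oncorhynchus, Otocyon, Puma, Raphanus, Sciurus, Sinapis, Triticum, Turdus, Xenopus.

20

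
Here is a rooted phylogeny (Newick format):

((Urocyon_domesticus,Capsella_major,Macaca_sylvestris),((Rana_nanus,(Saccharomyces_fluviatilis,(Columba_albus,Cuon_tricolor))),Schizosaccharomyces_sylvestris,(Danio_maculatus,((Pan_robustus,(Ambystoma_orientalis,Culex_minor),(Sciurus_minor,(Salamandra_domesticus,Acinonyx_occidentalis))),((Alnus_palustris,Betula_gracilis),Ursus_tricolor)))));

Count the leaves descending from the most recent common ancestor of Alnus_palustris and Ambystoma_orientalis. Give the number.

The MRCA of Alnus_palustris and Ambystoma_orientalis is the node subtending ((Pan_robustus,(Ambystoma_orientalis,Culex_minor),(Sciurus_minor,(Salamandra_domesticus,Acinonyx_occidentalis))),((Alnus_palustris,Betula_gracilis),Ursus_tricolor)).
That clade contains 9 terminal taxa: Acinonyx_occidentalis, Alnus_palustris, Ambystoma_orientalis, Betula_gracilis, Culex_minor, Pan_robustus, Salamandra_domesticus, Sciurus_minor, Ursus_tricolor.

9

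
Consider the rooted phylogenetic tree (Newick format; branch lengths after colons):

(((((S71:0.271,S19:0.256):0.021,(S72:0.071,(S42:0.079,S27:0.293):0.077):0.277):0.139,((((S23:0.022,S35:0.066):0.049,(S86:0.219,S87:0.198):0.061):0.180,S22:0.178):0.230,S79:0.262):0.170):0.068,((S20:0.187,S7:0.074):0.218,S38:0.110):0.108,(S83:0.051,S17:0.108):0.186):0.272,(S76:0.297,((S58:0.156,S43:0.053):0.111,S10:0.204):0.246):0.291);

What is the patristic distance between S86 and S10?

The path runs S86 → … → MRCA → … → S10; the MRCA is the root of the tree.
Branch lengths along that path: 0.219 + 0.061 + 0.180 + 0.230 + 0.170 + 0.068 + 0.272 + 0.291 + 0.246 + 0.204 = 1.941.

1.941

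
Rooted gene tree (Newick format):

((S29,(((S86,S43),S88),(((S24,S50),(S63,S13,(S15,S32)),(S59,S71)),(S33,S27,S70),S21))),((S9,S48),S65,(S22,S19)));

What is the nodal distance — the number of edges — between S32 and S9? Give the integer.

10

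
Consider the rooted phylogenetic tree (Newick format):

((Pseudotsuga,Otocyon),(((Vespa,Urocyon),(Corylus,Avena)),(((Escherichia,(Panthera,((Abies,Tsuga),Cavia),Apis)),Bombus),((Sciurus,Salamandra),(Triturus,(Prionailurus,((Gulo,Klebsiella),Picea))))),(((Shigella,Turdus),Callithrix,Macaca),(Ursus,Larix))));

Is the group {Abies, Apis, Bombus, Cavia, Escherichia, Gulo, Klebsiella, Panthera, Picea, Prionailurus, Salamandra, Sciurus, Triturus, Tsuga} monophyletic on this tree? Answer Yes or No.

Yes

The most recent common ancestor of these taxa subtends (((Escherichia,(Panthera,((Abies,Tsuga),Cavia),Apis)),Bombus),((Sciurus,Salamandra),(Triturus,(Prionailurus,((Gulo,Klebsiella),Picea))))).
That clade has exactly 14 tips — every listed taxon and nothing else — so the group is monophyletic.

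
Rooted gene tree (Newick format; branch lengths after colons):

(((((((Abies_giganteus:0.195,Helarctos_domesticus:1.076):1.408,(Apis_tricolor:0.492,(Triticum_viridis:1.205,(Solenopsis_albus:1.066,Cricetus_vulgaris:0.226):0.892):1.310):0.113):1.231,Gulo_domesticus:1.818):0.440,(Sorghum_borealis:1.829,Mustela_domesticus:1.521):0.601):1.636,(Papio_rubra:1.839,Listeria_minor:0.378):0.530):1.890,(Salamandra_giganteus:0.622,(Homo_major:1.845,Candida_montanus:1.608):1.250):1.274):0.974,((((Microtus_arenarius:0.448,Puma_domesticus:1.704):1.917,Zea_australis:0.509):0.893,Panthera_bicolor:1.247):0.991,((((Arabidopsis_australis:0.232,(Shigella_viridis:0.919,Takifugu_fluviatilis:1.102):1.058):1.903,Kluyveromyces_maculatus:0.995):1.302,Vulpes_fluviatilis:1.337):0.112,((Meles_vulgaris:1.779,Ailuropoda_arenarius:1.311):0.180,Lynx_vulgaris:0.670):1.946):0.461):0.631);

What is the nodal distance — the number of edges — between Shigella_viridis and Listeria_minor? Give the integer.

The MRCA of Shigella_viridis and Listeria_minor is the root of the tree.
From Shigella_viridis up to that node: 7 branches. From Listeria_minor up to the same node: 4 branches. Total: 7 + 4 = 11.

11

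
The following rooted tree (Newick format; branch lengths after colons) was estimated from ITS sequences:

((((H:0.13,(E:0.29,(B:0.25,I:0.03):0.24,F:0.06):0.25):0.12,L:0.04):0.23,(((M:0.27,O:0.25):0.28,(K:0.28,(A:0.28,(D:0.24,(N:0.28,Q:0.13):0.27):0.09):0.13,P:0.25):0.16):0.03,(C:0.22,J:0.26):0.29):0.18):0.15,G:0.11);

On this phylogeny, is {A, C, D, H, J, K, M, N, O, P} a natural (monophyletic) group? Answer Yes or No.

No

The MRCA of the listed taxa subtends (((H,(E,(B,I),F)),L),(((M,O),(K,(A,(D,(N,Q))),P)),(C,J))).
That clade also contains B, E, F, I, L, Q, which are not in the proposed group, so the group is not monophyletic.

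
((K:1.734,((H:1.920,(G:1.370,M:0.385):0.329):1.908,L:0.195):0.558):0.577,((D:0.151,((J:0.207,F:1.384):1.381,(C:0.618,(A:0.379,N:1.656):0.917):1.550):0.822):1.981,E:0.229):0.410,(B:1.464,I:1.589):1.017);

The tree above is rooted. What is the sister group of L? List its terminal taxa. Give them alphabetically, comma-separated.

L attaches to the tree at the node subtending ((H,(G,M)),L).
The other lineage descending from that same node — the sister group — is (H,(G,M)); its 3 tips in alphabetical order are the answer.

G, H, M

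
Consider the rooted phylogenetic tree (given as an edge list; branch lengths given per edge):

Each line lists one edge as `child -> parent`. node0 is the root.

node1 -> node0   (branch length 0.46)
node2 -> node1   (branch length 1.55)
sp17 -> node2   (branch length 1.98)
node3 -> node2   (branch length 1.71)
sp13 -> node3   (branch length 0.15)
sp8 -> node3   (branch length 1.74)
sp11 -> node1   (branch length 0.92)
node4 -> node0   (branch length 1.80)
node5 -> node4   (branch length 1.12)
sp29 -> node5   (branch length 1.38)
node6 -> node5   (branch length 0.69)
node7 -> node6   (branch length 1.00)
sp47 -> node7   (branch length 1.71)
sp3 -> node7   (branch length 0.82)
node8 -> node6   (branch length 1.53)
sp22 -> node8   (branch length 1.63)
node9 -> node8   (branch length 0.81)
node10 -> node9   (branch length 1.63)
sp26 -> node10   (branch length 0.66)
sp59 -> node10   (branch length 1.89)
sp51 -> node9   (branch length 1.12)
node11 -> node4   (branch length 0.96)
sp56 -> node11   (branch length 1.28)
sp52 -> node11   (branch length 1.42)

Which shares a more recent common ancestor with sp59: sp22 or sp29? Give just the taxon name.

The MRCA of sp59 and sp22 subtends (sp22,((sp26,sp59),sp51)) (4 taxa).
The MRCA of sp59 and sp29 subtends (sp29,((sp47,sp3),(sp22,((sp26,sp59),sp51)))) (7 taxa).
The first is nested inside the second, so sp59 shares a more recent common ancestor with sp22.

sp22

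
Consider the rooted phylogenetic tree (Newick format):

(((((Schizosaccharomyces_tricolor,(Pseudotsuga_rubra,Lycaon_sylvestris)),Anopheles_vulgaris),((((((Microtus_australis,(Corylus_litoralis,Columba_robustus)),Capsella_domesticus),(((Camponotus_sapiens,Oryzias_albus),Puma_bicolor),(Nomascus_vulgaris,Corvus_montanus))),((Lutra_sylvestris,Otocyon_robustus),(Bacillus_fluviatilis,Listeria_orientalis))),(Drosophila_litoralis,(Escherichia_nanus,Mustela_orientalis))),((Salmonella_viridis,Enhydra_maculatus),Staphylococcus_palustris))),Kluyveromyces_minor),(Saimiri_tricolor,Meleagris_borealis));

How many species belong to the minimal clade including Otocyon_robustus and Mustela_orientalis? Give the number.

16

The MRCA of Otocyon_robustus and Mustela_orientalis is the node subtending (((((Microtus_australis,(Corylus_litoralis,Columba_robustus)),Capsella_domesticus),(((Camponotus_sapiens,Oryzias_albus),Puma_bicolor),(Nomascus_vulgaris,Corvus_montanus))),((Lutra_sylvestris,Otocyon_robustus),(Bacillus_fluviatilis,Listeria_orientalis))),(Drosophila_litoralis,(Escherichia_nanus,Mustela_orientalis))).
That clade contains 16 terminal taxa: Bacillus_fluviatilis, Camponotus_sapiens, Capsella_domesticus, Columba_robustus, Corvus_montanus, Corylus_litoralis, Drosophila_litoralis, Escherichia_nanus, Listeria_orientalis, Lutra_sylvestris, Microtus_australis, Mustela_orientalis, Nomascus_vulgaris, Oryzias_albus, Otocyon_robustus, Puma_bicolor.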